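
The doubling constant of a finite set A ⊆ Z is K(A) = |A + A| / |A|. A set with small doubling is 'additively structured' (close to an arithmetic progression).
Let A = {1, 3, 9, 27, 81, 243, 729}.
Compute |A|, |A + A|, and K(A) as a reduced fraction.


|A| = 7.
Compute A + A by enumerating all 49 pairs.
A + A = {2, 4, 6, 10, 12, 18, 28, 30, 36, 54, 82, 84, 90, 108, 162, 244, 246, 252, 270, 324, 486, 730, 732, 738, 756, 810, 972, 1458}, so |A + A| = 28.
K = |A + A| / |A| = 28/7 = 4/1 ≈ 4.0000.
Reference: AP of size 7 gives K = 13/7 ≈ 1.8571; a fully generic set of size 7 gives K ≈ 4.0000.

|A| = 7, |A + A| = 28, K = 28/7 = 4/1.


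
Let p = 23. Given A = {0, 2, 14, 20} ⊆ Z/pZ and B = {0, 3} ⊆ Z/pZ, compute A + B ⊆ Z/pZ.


Work in Z/23Z: reduce every sum a + b modulo 23.
Enumerate all 8 pairs:
a = 0: 0+0=0, 0+3=3
a = 2: 2+0=2, 2+3=5
a = 14: 14+0=14, 14+3=17
a = 20: 20+0=20, 20+3=0
Distinct residues collected: {0, 2, 3, 5, 14, 17, 20}
|A + B| = 7 (out of 23 total residues).

A + B = {0, 2, 3, 5, 14, 17, 20}


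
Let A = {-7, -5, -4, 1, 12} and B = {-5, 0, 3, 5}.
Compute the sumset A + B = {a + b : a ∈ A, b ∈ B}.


A + B = {a + b : a ∈ A, b ∈ B}.
Enumerate all |A|·|B| = 5·4 = 20 pairs (a, b) and collect distinct sums.
a = -7: -7+-5=-12, -7+0=-7, -7+3=-4, -7+5=-2
a = -5: -5+-5=-10, -5+0=-5, -5+3=-2, -5+5=0
a = -4: -4+-5=-9, -4+0=-4, -4+3=-1, -4+5=1
a = 1: 1+-5=-4, 1+0=1, 1+3=4, 1+5=6
a = 12: 12+-5=7, 12+0=12, 12+3=15, 12+5=17
Collecting distinct sums: A + B = {-12, -10, -9, -7, -5, -4, -2, -1, 0, 1, 4, 6, 7, 12, 15, 17}
|A + B| = 16

A + B = {-12, -10, -9, -7, -5, -4, -2, -1, 0, 1, 4, 6, 7, 12, 15, 17}


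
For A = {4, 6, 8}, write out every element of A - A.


A - A = {a - a' : a, a' ∈ A}.
Compute a - a' for each ordered pair (a, a'):
a = 4: 4-4=0, 4-6=-2, 4-8=-4
a = 6: 6-4=2, 6-6=0, 6-8=-2
a = 8: 8-4=4, 8-6=2, 8-8=0
Collecting distinct values (and noting 0 appears from a-a):
A - A = {-4, -2, 0, 2, 4}
|A - A| = 5

A - A = {-4, -2, 0, 2, 4}


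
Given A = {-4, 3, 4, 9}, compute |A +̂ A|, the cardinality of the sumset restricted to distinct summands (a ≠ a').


Restricted sumset: A +̂ A = {a + a' : a ∈ A, a' ∈ A, a ≠ a'}.
Equivalently, take A + A and drop any sum 2a that is achievable ONLY as a + a for a ∈ A (i.e. sums representable only with equal summands).
Enumerate pairs (a, a') with a < a' (symmetric, so each unordered pair gives one sum; this covers all a ≠ a'):
  -4 + 3 = -1
  -4 + 4 = 0
  -4 + 9 = 5
  3 + 4 = 7
  3 + 9 = 12
  4 + 9 = 13
Collected distinct sums: {-1, 0, 5, 7, 12, 13}
|A +̂ A| = 6
(Reference bound: |A +̂ A| ≥ 2|A| - 3 for |A| ≥ 2, with |A| = 4 giving ≥ 5.)

|A +̂ A| = 6


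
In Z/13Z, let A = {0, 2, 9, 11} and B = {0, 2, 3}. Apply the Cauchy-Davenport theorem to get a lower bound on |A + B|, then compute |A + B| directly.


Cauchy-Davenport: |A + B| ≥ min(p, |A| + |B| - 1) for A, B nonempty in Z/pZ.
|A| = 4, |B| = 3, p = 13.
CD lower bound = min(13, 4 + 3 - 1) = min(13, 6) = 6.
Compute A + B mod 13 directly:
a = 0: 0+0=0, 0+2=2, 0+3=3
a = 2: 2+0=2, 2+2=4, 2+3=5
a = 9: 9+0=9, 9+2=11, 9+3=12
a = 11: 11+0=11, 11+2=0, 11+3=1
A + B = {0, 1, 2, 3, 4, 5, 9, 11, 12}, so |A + B| = 9.
Verify: 9 ≥ 6? Yes ✓.

CD lower bound = 6, actual |A + B| = 9.


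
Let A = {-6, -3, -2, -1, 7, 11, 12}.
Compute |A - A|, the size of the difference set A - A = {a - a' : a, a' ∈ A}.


A - A = {a - a' : a, a' ∈ A}; |A| = 7.
Bounds: 2|A|-1 ≤ |A - A| ≤ |A|² - |A| + 1, i.e. 13 ≤ |A - A| ≤ 43.
Note: 0 ∈ A - A always (from a - a). The set is symmetric: if d ∈ A - A then -d ∈ A - A.
Enumerate nonzero differences d = a - a' with a > a' (then include -d):
Positive differences: {1, 2, 3, 4, 5, 8, 9, 10, 12, 13, 14, 15, 17, 18}
Full difference set: {0} ∪ (positive diffs) ∪ (negative diffs).
|A - A| = 1 + 2·14 = 29 (matches direct enumeration: 29).

|A - A| = 29


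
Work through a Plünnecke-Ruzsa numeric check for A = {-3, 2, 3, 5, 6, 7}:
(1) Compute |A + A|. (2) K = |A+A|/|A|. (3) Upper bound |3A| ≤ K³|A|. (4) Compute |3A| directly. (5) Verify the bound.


|A| = 6.
Step 1: Compute A + A by enumerating all 36 pairs.
A + A = {-6, -1, 0, 2, 3, 4, 5, 6, 7, 8, 9, 10, 11, 12, 13, 14}, so |A + A| = 16.
Step 2: Doubling constant K = |A + A|/|A| = 16/6 = 16/6 ≈ 2.6667.
Step 3: Plünnecke-Ruzsa gives |3A| ≤ K³·|A| = (2.6667)³ · 6 ≈ 113.7778.
Step 4: Compute 3A = A + A + A directly by enumerating all triples (a,b,c) ∈ A³; |3A| = 26.
Step 5: Check 26 ≤ 113.7778? Yes ✓.

K = 16/6, Plünnecke-Ruzsa bound K³|A| ≈ 113.7778, |3A| = 26, inequality holds.


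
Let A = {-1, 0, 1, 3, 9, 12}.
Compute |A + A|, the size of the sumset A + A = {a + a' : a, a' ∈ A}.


A + A = {a + a' : a, a' ∈ A}; |A| = 6.
General bounds: 2|A| - 1 ≤ |A + A| ≤ |A|(|A|+1)/2, i.e. 11 ≤ |A + A| ≤ 21.
Lower bound 2|A|-1 is attained iff A is an arithmetic progression.
Enumerate sums a + a' for a ≤ a' (symmetric, so this suffices):
a = -1: -1+-1=-2, -1+0=-1, -1+1=0, -1+3=2, -1+9=8, -1+12=11
a = 0: 0+0=0, 0+1=1, 0+3=3, 0+9=9, 0+12=12
a = 1: 1+1=2, 1+3=4, 1+9=10, 1+12=13
a = 3: 3+3=6, 3+9=12, 3+12=15
a = 9: 9+9=18, 9+12=21
a = 12: 12+12=24
Distinct sums: {-2, -1, 0, 1, 2, 3, 4, 6, 8, 9, 10, 11, 12, 13, 15, 18, 21, 24}
|A + A| = 18

|A + A| = 18


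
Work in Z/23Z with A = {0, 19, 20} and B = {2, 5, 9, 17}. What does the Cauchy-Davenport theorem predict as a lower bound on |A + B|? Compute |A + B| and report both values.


Cauchy-Davenport: |A + B| ≥ min(p, |A| + |B| - 1) for A, B nonempty in Z/pZ.
|A| = 3, |B| = 4, p = 23.
CD lower bound = min(23, 3 + 4 - 1) = min(23, 6) = 6.
Compute A + B mod 23 directly:
a = 0: 0+2=2, 0+5=5, 0+9=9, 0+17=17
a = 19: 19+2=21, 19+5=1, 19+9=5, 19+17=13
a = 20: 20+2=22, 20+5=2, 20+9=6, 20+17=14
A + B = {1, 2, 5, 6, 9, 13, 14, 17, 21, 22}, so |A + B| = 10.
Verify: 10 ≥ 6? Yes ✓.

CD lower bound = 6, actual |A + B| = 10.


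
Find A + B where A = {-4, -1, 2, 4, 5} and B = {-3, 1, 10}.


A + B = {a + b : a ∈ A, b ∈ B}.
Enumerate all |A|·|B| = 5·3 = 15 pairs (a, b) and collect distinct sums.
a = -4: -4+-3=-7, -4+1=-3, -4+10=6
a = -1: -1+-3=-4, -1+1=0, -1+10=9
a = 2: 2+-3=-1, 2+1=3, 2+10=12
a = 4: 4+-3=1, 4+1=5, 4+10=14
a = 5: 5+-3=2, 5+1=6, 5+10=15
Collecting distinct sums: A + B = {-7, -4, -3, -1, 0, 1, 2, 3, 5, 6, 9, 12, 14, 15}
|A + B| = 14

A + B = {-7, -4, -3, -1, 0, 1, 2, 3, 5, 6, 9, 12, 14, 15}


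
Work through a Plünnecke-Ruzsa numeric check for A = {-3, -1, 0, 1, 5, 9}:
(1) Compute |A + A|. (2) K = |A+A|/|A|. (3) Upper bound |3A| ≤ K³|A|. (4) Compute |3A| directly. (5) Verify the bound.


|A| = 6.
Step 1: Compute A + A by enumerating all 36 pairs.
A + A = {-6, -4, -3, -2, -1, 0, 1, 2, 4, 5, 6, 8, 9, 10, 14, 18}, so |A + A| = 16.
Step 2: Doubling constant K = |A + A|/|A| = 16/6 = 16/6 ≈ 2.6667.
Step 3: Plünnecke-Ruzsa gives |3A| ≤ K³·|A| = (2.6667)³ · 6 ≈ 113.7778.
Step 4: Compute 3A = A + A + A directly by enumerating all triples (a,b,c) ∈ A³; |3A| = 28.
Step 5: Check 28 ≤ 113.7778? Yes ✓.

K = 16/6, Plünnecke-Ruzsa bound K³|A| ≈ 113.7778, |3A| = 28, inequality holds.


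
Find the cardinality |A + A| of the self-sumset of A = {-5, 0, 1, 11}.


A + A = {a + a' : a, a' ∈ A}; |A| = 4.
General bounds: 2|A| - 1 ≤ |A + A| ≤ |A|(|A|+1)/2, i.e. 7 ≤ |A + A| ≤ 10.
Lower bound 2|A|-1 is attained iff A is an arithmetic progression.
Enumerate sums a + a' for a ≤ a' (symmetric, so this suffices):
a = -5: -5+-5=-10, -5+0=-5, -5+1=-4, -5+11=6
a = 0: 0+0=0, 0+1=1, 0+11=11
a = 1: 1+1=2, 1+11=12
a = 11: 11+11=22
Distinct sums: {-10, -5, -4, 0, 1, 2, 6, 11, 12, 22}
|A + A| = 10

|A + A| = 10


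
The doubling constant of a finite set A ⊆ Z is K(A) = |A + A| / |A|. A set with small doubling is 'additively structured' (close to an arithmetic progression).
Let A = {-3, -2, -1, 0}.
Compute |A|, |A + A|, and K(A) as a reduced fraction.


|A| = 4.
Compute A + A by enumerating all 16 pairs.
A + A = {-6, -5, -4, -3, -2, -1, 0}, so |A + A| = 7.
K = |A + A| / |A| = 7/4 (already in lowest terms) ≈ 1.7500.
Reference: AP of size 4 gives K = 7/4 ≈ 1.7500; a fully generic set of size 4 gives K ≈ 2.5000.

|A| = 4, |A + A| = 7, K = 7/4.


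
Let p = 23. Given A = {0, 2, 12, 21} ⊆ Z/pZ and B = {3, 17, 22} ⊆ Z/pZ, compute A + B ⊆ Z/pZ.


Work in Z/23Z: reduce every sum a + b modulo 23.
Enumerate all 12 pairs:
a = 0: 0+3=3, 0+17=17, 0+22=22
a = 2: 2+3=5, 2+17=19, 2+22=1
a = 12: 12+3=15, 12+17=6, 12+22=11
a = 21: 21+3=1, 21+17=15, 21+22=20
Distinct residues collected: {1, 3, 5, 6, 11, 15, 17, 19, 20, 22}
|A + B| = 10 (out of 23 total residues).

A + B = {1, 3, 5, 6, 11, 15, 17, 19, 20, 22}


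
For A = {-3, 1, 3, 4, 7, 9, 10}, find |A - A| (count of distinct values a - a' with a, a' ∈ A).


A - A = {a - a' : a, a' ∈ A}; |A| = 7.
Bounds: 2|A|-1 ≤ |A - A| ≤ |A|² - |A| + 1, i.e. 13 ≤ |A - A| ≤ 43.
Note: 0 ∈ A - A always (from a - a). The set is symmetric: if d ∈ A - A then -d ∈ A - A.
Enumerate nonzero differences d = a - a' with a > a' (then include -d):
Positive differences: {1, 2, 3, 4, 5, 6, 7, 8, 9, 10, 12, 13}
Full difference set: {0} ∪ (positive diffs) ∪ (negative diffs).
|A - A| = 1 + 2·12 = 25 (matches direct enumeration: 25).

|A - A| = 25


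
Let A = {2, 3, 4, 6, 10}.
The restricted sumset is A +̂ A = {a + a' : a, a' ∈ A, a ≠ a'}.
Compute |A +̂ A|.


Restricted sumset: A +̂ A = {a + a' : a ∈ A, a' ∈ A, a ≠ a'}.
Equivalently, take A + A and drop any sum 2a that is achievable ONLY as a + a for a ∈ A (i.e. sums representable only with equal summands).
Enumerate pairs (a, a') with a < a' (symmetric, so each unordered pair gives one sum; this covers all a ≠ a'):
  2 + 3 = 5
  2 + 4 = 6
  2 + 6 = 8
  2 + 10 = 12
  3 + 4 = 7
  3 + 6 = 9
  3 + 10 = 13
  4 + 6 = 10
  4 + 10 = 14
  6 + 10 = 16
Collected distinct sums: {5, 6, 7, 8, 9, 10, 12, 13, 14, 16}
|A +̂ A| = 10
(Reference bound: |A +̂ A| ≥ 2|A| - 3 for |A| ≥ 2, with |A| = 5 giving ≥ 7.)

|A +̂ A| = 10


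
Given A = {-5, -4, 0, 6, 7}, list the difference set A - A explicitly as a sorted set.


A - A = {a - a' : a, a' ∈ A}.
Compute a - a' for each ordered pair (a, a'):
a = -5: -5--5=0, -5--4=-1, -5-0=-5, -5-6=-11, -5-7=-12
a = -4: -4--5=1, -4--4=0, -4-0=-4, -4-6=-10, -4-7=-11
a = 0: 0--5=5, 0--4=4, 0-0=0, 0-6=-6, 0-7=-7
a = 6: 6--5=11, 6--4=10, 6-0=6, 6-6=0, 6-7=-1
a = 7: 7--5=12, 7--4=11, 7-0=7, 7-6=1, 7-7=0
Collecting distinct values (and noting 0 appears from a-a):
A - A = {-12, -11, -10, -7, -6, -5, -4, -1, 0, 1, 4, 5, 6, 7, 10, 11, 12}
|A - A| = 17

A - A = {-12, -11, -10, -7, -6, -5, -4, -1, 0, 1, 4, 5, 6, 7, 10, 11, 12}


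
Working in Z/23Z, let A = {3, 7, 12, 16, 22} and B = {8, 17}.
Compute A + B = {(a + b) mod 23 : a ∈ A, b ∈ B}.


Work in Z/23Z: reduce every sum a + b modulo 23.
Enumerate all 10 pairs:
a = 3: 3+8=11, 3+17=20
a = 7: 7+8=15, 7+17=1
a = 12: 12+8=20, 12+17=6
a = 16: 16+8=1, 16+17=10
a = 22: 22+8=7, 22+17=16
Distinct residues collected: {1, 6, 7, 10, 11, 15, 16, 20}
|A + B| = 8 (out of 23 total residues).

A + B = {1, 6, 7, 10, 11, 15, 16, 20}


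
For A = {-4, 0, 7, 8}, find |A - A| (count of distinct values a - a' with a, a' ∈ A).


A - A = {a - a' : a, a' ∈ A}; |A| = 4.
Bounds: 2|A|-1 ≤ |A - A| ≤ |A|² - |A| + 1, i.e. 7 ≤ |A - A| ≤ 13.
Note: 0 ∈ A - A always (from a - a). The set is symmetric: if d ∈ A - A then -d ∈ A - A.
Enumerate nonzero differences d = a - a' with a > a' (then include -d):
Positive differences: {1, 4, 7, 8, 11, 12}
Full difference set: {0} ∪ (positive diffs) ∪ (negative diffs).
|A - A| = 1 + 2·6 = 13 (matches direct enumeration: 13).

|A - A| = 13


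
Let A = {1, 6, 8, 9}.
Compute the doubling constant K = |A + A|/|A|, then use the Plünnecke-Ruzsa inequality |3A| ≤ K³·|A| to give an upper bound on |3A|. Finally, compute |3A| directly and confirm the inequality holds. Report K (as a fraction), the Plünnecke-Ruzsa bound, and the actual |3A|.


|A| = 4.
Step 1: Compute A + A by enumerating all 16 pairs.
A + A = {2, 7, 9, 10, 12, 14, 15, 16, 17, 18}, so |A + A| = 10.
Step 2: Doubling constant K = |A + A|/|A| = 10/4 = 10/4 ≈ 2.5000.
Step 3: Plünnecke-Ruzsa gives |3A| ≤ K³·|A| = (2.5000)³ · 4 ≈ 62.5000.
Step 4: Compute 3A = A + A + A directly by enumerating all triples (a,b,c) ∈ A³; |3A| = 18.
Step 5: Check 18 ≤ 62.5000? Yes ✓.

K = 10/4, Plünnecke-Ruzsa bound K³|A| ≈ 62.5000, |3A| = 18, inequality holds.


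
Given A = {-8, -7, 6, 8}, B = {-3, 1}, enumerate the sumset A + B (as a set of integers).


A + B = {a + b : a ∈ A, b ∈ B}.
Enumerate all |A|·|B| = 4·2 = 8 pairs (a, b) and collect distinct sums.
a = -8: -8+-3=-11, -8+1=-7
a = -7: -7+-3=-10, -7+1=-6
a = 6: 6+-3=3, 6+1=7
a = 8: 8+-3=5, 8+1=9
Collecting distinct sums: A + B = {-11, -10, -7, -6, 3, 5, 7, 9}
|A + B| = 8

A + B = {-11, -10, -7, -6, 3, 5, 7, 9}


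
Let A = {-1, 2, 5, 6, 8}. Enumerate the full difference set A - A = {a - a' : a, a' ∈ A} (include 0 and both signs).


A - A = {a - a' : a, a' ∈ A}.
Compute a - a' for each ordered pair (a, a'):
a = -1: -1--1=0, -1-2=-3, -1-5=-6, -1-6=-7, -1-8=-9
a = 2: 2--1=3, 2-2=0, 2-5=-3, 2-6=-4, 2-8=-6
a = 5: 5--1=6, 5-2=3, 5-5=0, 5-6=-1, 5-8=-3
a = 6: 6--1=7, 6-2=4, 6-5=1, 6-6=0, 6-8=-2
a = 8: 8--1=9, 8-2=6, 8-5=3, 8-6=2, 8-8=0
Collecting distinct values (and noting 0 appears from a-a):
A - A = {-9, -7, -6, -4, -3, -2, -1, 0, 1, 2, 3, 4, 6, 7, 9}
|A - A| = 15

A - A = {-9, -7, -6, -4, -3, -2, -1, 0, 1, 2, 3, 4, 6, 7, 9}


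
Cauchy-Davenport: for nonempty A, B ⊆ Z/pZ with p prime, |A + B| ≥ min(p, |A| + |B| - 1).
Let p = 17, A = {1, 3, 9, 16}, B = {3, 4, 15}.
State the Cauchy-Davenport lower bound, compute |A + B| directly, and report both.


Cauchy-Davenport: |A + B| ≥ min(p, |A| + |B| - 1) for A, B nonempty in Z/pZ.
|A| = 4, |B| = 3, p = 17.
CD lower bound = min(17, 4 + 3 - 1) = min(17, 6) = 6.
Compute A + B mod 17 directly:
a = 1: 1+3=4, 1+4=5, 1+15=16
a = 3: 3+3=6, 3+4=7, 3+15=1
a = 9: 9+3=12, 9+4=13, 9+15=7
a = 16: 16+3=2, 16+4=3, 16+15=14
A + B = {1, 2, 3, 4, 5, 6, 7, 12, 13, 14, 16}, so |A + B| = 11.
Verify: 11 ≥ 6? Yes ✓.

CD lower bound = 6, actual |A + B| = 11.


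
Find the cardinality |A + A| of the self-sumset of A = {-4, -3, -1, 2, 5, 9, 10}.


A + A = {a + a' : a, a' ∈ A}; |A| = 7.
General bounds: 2|A| - 1 ≤ |A + A| ≤ |A|(|A|+1)/2, i.e. 13 ≤ |A + A| ≤ 28.
Lower bound 2|A|-1 is attained iff A is an arithmetic progression.
Enumerate sums a + a' for a ≤ a' (symmetric, so this suffices):
a = -4: -4+-4=-8, -4+-3=-7, -4+-1=-5, -4+2=-2, -4+5=1, -4+9=5, -4+10=6
a = -3: -3+-3=-6, -3+-1=-4, -3+2=-1, -3+5=2, -3+9=6, -3+10=7
a = -1: -1+-1=-2, -1+2=1, -1+5=4, -1+9=8, -1+10=9
a = 2: 2+2=4, 2+5=7, 2+9=11, 2+10=12
a = 5: 5+5=10, 5+9=14, 5+10=15
a = 9: 9+9=18, 9+10=19
a = 10: 10+10=20
Distinct sums: {-8, -7, -6, -5, -4, -2, -1, 1, 2, 4, 5, 6, 7, 8, 9, 10, 11, 12, 14, 15, 18, 19, 20}
|A + A| = 23

|A + A| = 23


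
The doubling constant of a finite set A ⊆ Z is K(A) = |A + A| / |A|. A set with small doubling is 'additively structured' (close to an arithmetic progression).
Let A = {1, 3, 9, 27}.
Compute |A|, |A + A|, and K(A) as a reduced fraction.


|A| = 4.
Compute A + A by enumerating all 16 pairs.
A + A = {2, 4, 6, 10, 12, 18, 28, 30, 36, 54}, so |A + A| = 10.
K = |A + A| / |A| = 10/4 = 5/2 ≈ 2.5000.
Reference: AP of size 4 gives K = 7/4 ≈ 1.7500; a fully generic set of size 4 gives K ≈ 2.5000.

|A| = 4, |A + A| = 10, K = 10/4 = 5/2.


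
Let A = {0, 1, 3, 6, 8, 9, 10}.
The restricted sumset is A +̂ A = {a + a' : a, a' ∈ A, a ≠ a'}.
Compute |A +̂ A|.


Restricted sumset: A +̂ A = {a + a' : a ∈ A, a' ∈ A, a ≠ a'}.
Equivalently, take A + A and drop any sum 2a that is achievable ONLY as a + a for a ∈ A (i.e. sums representable only with equal summands).
Enumerate pairs (a, a') with a < a' (symmetric, so each unordered pair gives one sum; this covers all a ≠ a'):
  0 + 1 = 1
  0 + 3 = 3
  0 + 6 = 6
  0 + 8 = 8
  0 + 9 = 9
  0 + 10 = 10
  1 + 3 = 4
  1 + 6 = 7
  1 + 8 = 9
  1 + 9 = 10
  1 + 10 = 11
  3 + 6 = 9
  3 + 8 = 11
  3 + 9 = 12
  3 + 10 = 13
  6 + 8 = 14
  6 + 9 = 15
  6 + 10 = 16
  8 + 9 = 17
  8 + 10 = 18
  9 + 10 = 19
Collected distinct sums: {1, 3, 4, 6, 7, 8, 9, 10, 11, 12, 13, 14, 15, 16, 17, 18, 19}
|A +̂ A| = 17
(Reference bound: |A +̂ A| ≥ 2|A| - 3 for |A| ≥ 2, with |A| = 7 giving ≥ 11.)

|A +̂ A| = 17


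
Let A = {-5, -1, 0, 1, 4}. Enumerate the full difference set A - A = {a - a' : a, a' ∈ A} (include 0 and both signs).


A - A = {a - a' : a, a' ∈ A}.
Compute a - a' for each ordered pair (a, a'):
a = -5: -5--5=0, -5--1=-4, -5-0=-5, -5-1=-6, -5-4=-9
a = -1: -1--5=4, -1--1=0, -1-0=-1, -1-1=-2, -1-4=-5
a = 0: 0--5=5, 0--1=1, 0-0=0, 0-1=-1, 0-4=-4
a = 1: 1--5=6, 1--1=2, 1-0=1, 1-1=0, 1-4=-3
a = 4: 4--5=9, 4--1=5, 4-0=4, 4-1=3, 4-4=0
Collecting distinct values (and noting 0 appears from a-a):
A - A = {-9, -6, -5, -4, -3, -2, -1, 0, 1, 2, 3, 4, 5, 6, 9}
|A - A| = 15

A - A = {-9, -6, -5, -4, -3, -2, -1, 0, 1, 2, 3, 4, 5, 6, 9}


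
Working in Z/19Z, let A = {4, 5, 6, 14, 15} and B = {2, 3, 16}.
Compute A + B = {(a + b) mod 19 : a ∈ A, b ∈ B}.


Work in Z/19Z: reduce every sum a + b modulo 19.
Enumerate all 15 pairs:
a = 4: 4+2=6, 4+3=7, 4+16=1
a = 5: 5+2=7, 5+3=8, 5+16=2
a = 6: 6+2=8, 6+3=9, 6+16=3
a = 14: 14+2=16, 14+3=17, 14+16=11
a = 15: 15+2=17, 15+3=18, 15+16=12
Distinct residues collected: {1, 2, 3, 6, 7, 8, 9, 11, 12, 16, 17, 18}
|A + B| = 12 (out of 19 total residues).

A + B = {1, 2, 3, 6, 7, 8, 9, 11, 12, 16, 17, 18}


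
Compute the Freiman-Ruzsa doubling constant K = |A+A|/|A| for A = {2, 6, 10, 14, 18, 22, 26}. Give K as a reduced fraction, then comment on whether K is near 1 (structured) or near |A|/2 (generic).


|A| = 7.
Compute A + A by enumerating all 49 pairs.
A + A = {4, 8, 12, 16, 20, 24, 28, 32, 36, 40, 44, 48, 52}, so |A + A| = 13.
K = |A + A| / |A| = 13/7 (already in lowest terms) ≈ 1.8571.
Reference: AP of size 7 gives K = 13/7 ≈ 1.8571; a fully generic set of size 7 gives K ≈ 4.0000.

|A| = 7, |A + A| = 13, K = 13/7.


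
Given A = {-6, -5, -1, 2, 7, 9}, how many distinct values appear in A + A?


A + A = {a + a' : a, a' ∈ A}; |A| = 6.
General bounds: 2|A| - 1 ≤ |A + A| ≤ |A|(|A|+1)/2, i.e. 11 ≤ |A + A| ≤ 21.
Lower bound 2|A|-1 is attained iff A is an arithmetic progression.
Enumerate sums a + a' for a ≤ a' (symmetric, so this suffices):
a = -6: -6+-6=-12, -6+-5=-11, -6+-1=-7, -6+2=-4, -6+7=1, -6+9=3
a = -5: -5+-5=-10, -5+-1=-6, -5+2=-3, -5+7=2, -5+9=4
a = -1: -1+-1=-2, -1+2=1, -1+7=6, -1+9=8
a = 2: 2+2=4, 2+7=9, 2+9=11
a = 7: 7+7=14, 7+9=16
a = 9: 9+9=18
Distinct sums: {-12, -11, -10, -7, -6, -4, -3, -2, 1, 2, 3, 4, 6, 8, 9, 11, 14, 16, 18}
|A + A| = 19

|A + A| = 19


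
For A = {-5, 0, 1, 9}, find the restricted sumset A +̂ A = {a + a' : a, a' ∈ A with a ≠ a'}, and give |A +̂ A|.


Restricted sumset: A +̂ A = {a + a' : a ∈ A, a' ∈ A, a ≠ a'}.
Equivalently, take A + A and drop any sum 2a that is achievable ONLY as a + a for a ∈ A (i.e. sums representable only with equal summands).
Enumerate pairs (a, a') with a < a' (symmetric, so each unordered pair gives one sum; this covers all a ≠ a'):
  -5 + 0 = -5
  -5 + 1 = -4
  -5 + 9 = 4
  0 + 1 = 1
  0 + 9 = 9
  1 + 9 = 10
Collected distinct sums: {-5, -4, 1, 4, 9, 10}
|A +̂ A| = 6
(Reference bound: |A +̂ A| ≥ 2|A| - 3 for |A| ≥ 2, with |A| = 4 giving ≥ 5.)

|A +̂ A| = 6


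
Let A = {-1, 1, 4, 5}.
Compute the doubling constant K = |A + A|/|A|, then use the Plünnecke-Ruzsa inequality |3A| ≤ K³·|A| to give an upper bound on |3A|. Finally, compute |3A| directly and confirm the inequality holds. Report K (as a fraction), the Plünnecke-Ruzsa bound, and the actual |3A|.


|A| = 4.
Step 1: Compute A + A by enumerating all 16 pairs.
A + A = {-2, 0, 2, 3, 4, 5, 6, 8, 9, 10}, so |A + A| = 10.
Step 2: Doubling constant K = |A + A|/|A| = 10/4 = 10/4 ≈ 2.5000.
Step 3: Plünnecke-Ruzsa gives |3A| ≤ K³·|A| = (2.5000)³ · 4 ≈ 62.5000.
Step 4: Compute 3A = A + A + A directly by enumerating all triples (a,b,c) ∈ A³; |3A| = 17.
Step 5: Check 17 ≤ 62.5000? Yes ✓.

K = 10/4, Plünnecke-Ruzsa bound K³|A| ≈ 62.5000, |3A| = 17, inequality holds.


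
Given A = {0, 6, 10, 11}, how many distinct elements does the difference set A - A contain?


A - A = {a - a' : a, a' ∈ A}; |A| = 4.
Bounds: 2|A|-1 ≤ |A - A| ≤ |A|² - |A| + 1, i.e. 7 ≤ |A - A| ≤ 13.
Note: 0 ∈ A - A always (from a - a). The set is symmetric: if d ∈ A - A then -d ∈ A - A.
Enumerate nonzero differences d = a - a' with a > a' (then include -d):
Positive differences: {1, 4, 5, 6, 10, 11}
Full difference set: {0} ∪ (positive diffs) ∪ (negative diffs).
|A - A| = 1 + 2·6 = 13 (matches direct enumeration: 13).

|A - A| = 13


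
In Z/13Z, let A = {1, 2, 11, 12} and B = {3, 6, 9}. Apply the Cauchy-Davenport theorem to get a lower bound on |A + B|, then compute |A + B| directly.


Cauchy-Davenport: |A + B| ≥ min(p, |A| + |B| - 1) for A, B nonempty in Z/pZ.
|A| = 4, |B| = 3, p = 13.
CD lower bound = min(13, 4 + 3 - 1) = min(13, 6) = 6.
Compute A + B mod 13 directly:
a = 1: 1+3=4, 1+6=7, 1+9=10
a = 2: 2+3=5, 2+6=8, 2+9=11
a = 11: 11+3=1, 11+6=4, 11+9=7
a = 12: 12+3=2, 12+6=5, 12+9=8
A + B = {1, 2, 4, 5, 7, 8, 10, 11}, so |A + B| = 8.
Verify: 8 ≥ 6? Yes ✓.

CD lower bound = 6, actual |A + B| = 8.


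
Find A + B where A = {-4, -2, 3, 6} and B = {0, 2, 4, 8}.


A + B = {a + b : a ∈ A, b ∈ B}.
Enumerate all |A|·|B| = 4·4 = 16 pairs (a, b) and collect distinct sums.
a = -4: -4+0=-4, -4+2=-2, -4+4=0, -4+8=4
a = -2: -2+0=-2, -2+2=0, -2+4=2, -2+8=6
a = 3: 3+0=3, 3+2=5, 3+4=7, 3+8=11
a = 6: 6+0=6, 6+2=8, 6+4=10, 6+8=14
Collecting distinct sums: A + B = {-4, -2, 0, 2, 3, 4, 5, 6, 7, 8, 10, 11, 14}
|A + B| = 13

A + B = {-4, -2, 0, 2, 3, 4, 5, 6, 7, 8, 10, 11, 14}


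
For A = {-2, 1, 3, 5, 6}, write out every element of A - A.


A - A = {a - a' : a, a' ∈ A}.
Compute a - a' for each ordered pair (a, a'):
a = -2: -2--2=0, -2-1=-3, -2-3=-5, -2-5=-7, -2-6=-8
a = 1: 1--2=3, 1-1=0, 1-3=-2, 1-5=-4, 1-6=-5
a = 3: 3--2=5, 3-1=2, 3-3=0, 3-5=-2, 3-6=-3
a = 5: 5--2=7, 5-1=4, 5-3=2, 5-5=0, 5-6=-1
a = 6: 6--2=8, 6-1=5, 6-3=3, 6-5=1, 6-6=0
Collecting distinct values (and noting 0 appears from a-a):
A - A = {-8, -7, -5, -4, -3, -2, -1, 0, 1, 2, 3, 4, 5, 7, 8}
|A - A| = 15

A - A = {-8, -7, -5, -4, -3, -2, -1, 0, 1, 2, 3, 4, 5, 7, 8}


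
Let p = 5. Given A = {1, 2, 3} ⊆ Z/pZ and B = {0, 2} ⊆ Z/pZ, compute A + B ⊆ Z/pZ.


Work in Z/5Z: reduce every sum a + b modulo 5.
Enumerate all 6 pairs:
a = 1: 1+0=1, 1+2=3
a = 2: 2+0=2, 2+2=4
a = 3: 3+0=3, 3+2=0
Distinct residues collected: {0, 1, 2, 3, 4}
|A + B| = 5 (out of 5 total residues).

A + B = {0, 1, 2, 3, 4}


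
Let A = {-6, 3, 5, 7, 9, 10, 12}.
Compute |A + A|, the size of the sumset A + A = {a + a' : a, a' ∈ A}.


A + A = {a + a' : a, a' ∈ A}; |A| = 7.
General bounds: 2|A| - 1 ≤ |A + A| ≤ |A|(|A|+1)/2, i.e. 13 ≤ |A + A| ≤ 28.
Lower bound 2|A|-1 is attained iff A is an arithmetic progression.
Enumerate sums a + a' for a ≤ a' (symmetric, so this suffices):
a = -6: -6+-6=-12, -6+3=-3, -6+5=-1, -6+7=1, -6+9=3, -6+10=4, -6+12=6
a = 3: 3+3=6, 3+5=8, 3+7=10, 3+9=12, 3+10=13, 3+12=15
a = 5: 5+5=10, 5+7=12, 5+9=14, 5+10=15, 5+12=17
a = 7: 7+7=14, 7+9=16, 7+10=17, 7+12=19
a = 9: 9+9=18, 9+10=19, 9+12=21
a = 10: 10+10=20, 10+12=22
a = 12: 12+12=24
Distinct sums: {-12, -3, -1, 1, 3, 4, 6, 8, 10, 12, 13, 14, 15, 16, 17, 18, 19, 20, 21, 22, 24}
|A + A| = 21

|A + A| = 21


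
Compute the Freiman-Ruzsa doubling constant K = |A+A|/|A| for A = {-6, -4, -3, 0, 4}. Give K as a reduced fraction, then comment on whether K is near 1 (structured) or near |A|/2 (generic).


|A| = 5.
Compute A + A by enumerating all 25 pairs.
A + A = {-12, -10, -9, -8, -7, -6, -4, -3, -2, 0, 1, 4, 8}, so |A + A| = 13.
K = |A + A| / |A| = 13/5 (already in lowest terms) ≈ 2.6000.
Reference: AP of size 5 gives K = 9/5 ≈ 1.8000; a fully generic set of size 5 gives K ≈ 3.0000.

|A| = 5, |A + A| = 13, K = 13/5.


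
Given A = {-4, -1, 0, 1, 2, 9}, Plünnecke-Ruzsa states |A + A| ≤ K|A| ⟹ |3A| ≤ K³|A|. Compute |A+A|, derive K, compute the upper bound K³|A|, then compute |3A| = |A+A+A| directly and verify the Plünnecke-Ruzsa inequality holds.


|A| = 6.
Step 1: Compute A + A by enumerating all 36 pairs.
A + A = {-8, -5, -4, -3, -2, -1, 0, 1, 2, 3, 4, 5, 8, 9, 10, 11, 18}, so |A + A| = 17.
Step 2: Doubling constant K = |A + A|/|A| = 17/6 = 17/6 ≈ 2.8333.
Step 3: Plünnecke-Ruzsa gives |3A| ≤ K³·|A| = (2.8333)³ · 6 ≈ 136.4722.
Step 4: Compute 3A = A + A + A directly by enumerating all triples (a,b,c) ∈ A³; |3A| = 30.
Step 5: Check 30 ≤ 136.4722? Yes ✓.

K = 17/6, Plünnecke-Ruzsa bound K³|A| ≈ 136.4722, |3A| = 30, inequality holds.


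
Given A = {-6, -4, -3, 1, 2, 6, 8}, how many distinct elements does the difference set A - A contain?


A - A = {a - a' : a, a' ∈ A}; |A| = 7.
Bounds: 2|A|-1 ≤ |A - A| ≤ |A|² - |A| + 1, i.e. 13 ≤ |A - A| ≤ 43.
Note: 0 ∈ A - A always (from a - a). The set is symmetric: if d ∈ A - A then -d ∈ A - A.
Enumerate nonzero differences d = a - a' with a > a' (then include -d):
Positive differences: {1, 2, 3, 4, 5, 6, 7, 8, 9, 10, 11, 12, 14}
Full difference set: {0} ∪ (positive diffs) ∪ (negative diffs).
|A - A| = 1 + 2·13 = 27 (matches direct enumeration: 27).

|A - A| = 27


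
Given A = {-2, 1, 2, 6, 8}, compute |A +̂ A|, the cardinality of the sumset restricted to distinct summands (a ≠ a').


Restricted sumset: A +̂ A = {a + a' : a ∈ A, a' ∈ A, a ≠ a'}.
Equivalently, take A + A and drop any sum 2a that is achievable ONLY as a + a for a ∈ A (i.e. sums representable only with equal summands).
Enumerate pairs (a, a') with a < a' (symmetric, so each unordered pair gives one sum; this covers all a ≠ a'):
  -2 + 1 = -1
  -2 + 2 = 0
  -2 + 6 = 4
  -2 + 8 = 6
  1 + 2 = 3
  1 + 6 = 7
  1 + 8 = 9
  2 + 6 = 8
  2 + 8 = 10
  6 + 8 = 14
Collected distinct sums: {-1, 0, 3, 4, 6, 7, 8, 9, 10, 14}
|A +̂ A| = 10
(Reference bound: |A +̂ A| ≥ 2|A| - 3 for |A| ≥ 2, with |A| = 5 giving ≥ 7.)

|A +̂ A| = 10


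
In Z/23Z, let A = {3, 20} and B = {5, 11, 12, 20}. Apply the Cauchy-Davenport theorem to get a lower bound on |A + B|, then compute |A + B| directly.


Cauchy-Davenport: |A + B| ≥ min(p, |A| + |B| - 1) for A, B nonempty in Z/pZ.
|A| = 2, |B| = 4, p = 23.
CD lower bound = min(23, 2 + 4 - 1) = min(23, 5) = 5.
Compute A + B mod 23 directly:
a = 3: 3+5=8, 3+11=14, 3+12=15, 3+20=0
a = 20: 20+5=2, 20+11=8, 20+12=9, 20+20=17
A + B = {0, 2, 8, 9, 14, 15, 17}, so |A + B| = 7.
Verify: 7 ≥ 5? Yes ✓.

CD lower bound = 5, actual |A + B| = 7.


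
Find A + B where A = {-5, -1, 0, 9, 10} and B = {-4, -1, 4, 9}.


A + B = {a + b : a ∈ A, b ∈ B}.
Enumerate all |A|·|B| = 5·4 = 20 pairs (a, b) and collect distinct sums.
a = -5: -5+-4=-9, -5+-1=-6, -5+4=-1, -5+9=4
a = -1: -1+-4=-5, -1+-1=-2, -1+4=3, -1+9=8
a = 0: 0+-4=-4, 0+-1=-1, 0+4=4, 0+9=9
a = 9: 9+-4=5, 9+-1=8, 9+4=13, 9+9=18
a = 10: 10+-4=6, 10+-1=9, 10+4=14, 10+9=19
Collecting distinct sums: A + B = {-9, -6, -5, -4, -2, -1, 3, 4, 5, 6, 8, 9, 13, 14, 18, 19}
|A + B| = 16

A + B = {-9, -6, -5, -4, -2, -1, 3, 4, 5, 6, 8, 9, 13, 14, 18, 19}


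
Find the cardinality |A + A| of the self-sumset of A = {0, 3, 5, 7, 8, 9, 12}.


A + A = {a + a' : a, a' ∈ A}; |A| = 7.
General bounds: 2|A| - 1 ≤ |A + A| ≤ |A|(|A|+1)/2, i.e. 13 ≤ |A + A| ≤ 28.
Lower bound 2|A|-1 is attained iff A is an arithmetic progression.
Enumerate sums a + a' for a ≤ a' (symmetric, so this suffices):
a = 0: 0+0=0, 0+3=3, 0+5=5, 0+7=7, 0+8=8, 0+9=9, 0+12=12
a = 3: 3+3=6, 3+5=8, 3+7=10, 3+8=11, 3+9=12, 3+12=15
a = 5: 5+5=10, 5+7=12, 5+8=13, 5+9=14, 5+12=17
a = 7: 7+7=14, 7+8=15, 7+9=16, 7+12=19
a = 8: 8+8=16, 8+9=17, 8+12=20
a = 9: 9+9=18, 9+12=21
a = 12: 12+12=24
Distinct sums: {0, 3, 5, 6, 7, 8, 9, 10, 11, 12, 13, 14, 15, 16, 17, 18, 19, 20, 21, 24}
|A + A| = 20

|A + A| = 20


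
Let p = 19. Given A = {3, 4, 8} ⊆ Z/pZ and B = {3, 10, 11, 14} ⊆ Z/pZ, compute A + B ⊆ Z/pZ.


Work in Z/19Z: reduce every sum a + b modulo 19.
Enumerate all 12 pairs:
a = 3: 3+3=6, 3+10=13, 3+11=14, 3+14=17
a = 4: 4+3=7, 4+10=14, 4+11=15, 4+14=18
a = 8: 8+3=11, 8+10=18, 8+11=0, 8+14=3
Distinct residues collected: {0, 3, 6, 7, 11, 13, 14, 15, 17, 18}
|A + B| = 10 (out of 19 total residues).

A + B = {0, 3, 6, 7, 11, 13, 14, 15, 17, 18}


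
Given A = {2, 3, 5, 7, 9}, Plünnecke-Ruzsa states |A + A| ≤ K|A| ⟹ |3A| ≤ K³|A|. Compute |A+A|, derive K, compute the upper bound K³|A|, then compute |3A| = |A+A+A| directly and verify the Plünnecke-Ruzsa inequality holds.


|A| = 5.
Step 1: Compute A + A by enumerating all 25 pairs.
A + A = {4, 5, 6, 7, 8, 9, 10, 11, 12, 14, 16, 18}, so |A + A| = 12.
Step 2: Doubling constant K = |A + A|/|A| = 12/5 = 12/5 ≈ 2.4000.
Step 3: Plünnecke-Ruzsa gives |3A| ≤ K³·|A| = (2.4000)³ · 5 ≈ 69.1200.
Step 4: Compute 3A = A + A + A directly by enumerating all triples (a,b,c) ∈ A³; |3A| = 19.
Step 5: Check 19 ≤ 69.1200? Yes ✓.

K = 12/5, Plünnecke-Ruzsa bound K³|A| ≈ 69.1200, |3A| = 19, inequality holds.


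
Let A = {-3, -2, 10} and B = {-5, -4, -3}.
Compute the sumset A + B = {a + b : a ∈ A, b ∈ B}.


A + B = {a + b : a ∈ A, b ∈ B}.
Enumerate all |A|·|B| = 3·3 = 9 pairs (a, b) and collect distinct sums.
a = -3: -3+-5=-8, -3+-4=-7, -3+-3=-6
a = -2: -2+-5=-7, -2+-4=-6, -2+-3=-5
a = 10: 10+-5=5, 10+-4=6, 10+-3=7
Collecting distinct sums: A + B = {-8, -7, -6, -5, 5, 6, 7}
|A + B| = 7

A + B = {-8, -7, -6, -5, 5, 6, 7}


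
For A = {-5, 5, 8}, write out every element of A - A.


A - A = {a - a' : a, a' ∈ A}.
Compute a - a' for each ordered pair (a, a'):
a = -5: -5--5=0, -5-5=-10, -5-8=-13
a = 5: 5--5=10, 5-5=0, 5-8=-3
a = 8: 8--5=13, 8-5=3, 8-8=0
Collecting distinct values (and noting 0 appears from a-a):
A - A = {-13, -10, -3, 0, 3, 10, 13}
|A - A| = 7

A - A = {-13, -10, -3, 0, 3, 10, 13}


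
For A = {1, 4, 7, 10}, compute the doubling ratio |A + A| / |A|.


|A| = 4.
Compute A + A by enumerating all 16 pairs.
A + A = {2, 5, 8, 11, 14, 17, 20}, so |A + A| = 7.
K = |A + A| / |A| = 7/4 (already in lowest terms) ≈ 1.7500.
Reference: AP of size 4 gives K = 7/4 ≈ 1.7500; a fully generic set of size 4 gives K ≈ 2.5000.

|A| = 4, |A + A| = 7, K = 7/4.


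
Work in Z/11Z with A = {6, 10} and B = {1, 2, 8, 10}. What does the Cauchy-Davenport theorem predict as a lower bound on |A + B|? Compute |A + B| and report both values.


Cauchy-Davenport: |A + B| ≥ min(p, |A| + |B| - 1) for A, B nonempty in Z/pZ.
|A| = 2, |B| = 4, p = 11.
CD lower bound = min(11, 2 + 4 - 1) = min(11, 5) = 5.
Compute A + B mod 11 directly:
a = 6: 6+1=7, 6+2=8, 6+8=3, 6+10=5
a = 10: 10+1=0, 10+2=1, 10+8=7, 10+10=9
A + B = {0, 1, 3, 5, 7, 8, 9}, so |A + B| = 7.
Verify: 7 ≥ 5? Yes ✓.

CD lower bound = 5, actual |A + B| = 7.


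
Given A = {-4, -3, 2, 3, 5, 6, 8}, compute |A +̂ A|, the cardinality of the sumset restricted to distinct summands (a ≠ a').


Restricted sumset: A +̂ A = {a + a' : a ∈ A, a' ∈ A, a ≠ a'}.
Equivalently, take A + A and drop any sum 2a that is achievable ONLY as a + a for a ∈ A (i.e. sums representable only with equal summands).
Enumerate pairs (a, a') with a < a' (symmetric, so each unordered pair gives one sum; this covers all a ≠ a'):
  -4 + -3 = -7
  -4 + 2 = -2
  -4 + 3 = -1
  -4 + 5 = 1
  -4 + 6 = 2
  -4 + 8 = 4
  -3 + 2 = -1
  -3 + 3 = 0
  -3 + 5 = 2
  -3 + 6 = 3
  -3 + 8 = 5
  2 + 3 = 5
  2 + 5 = 7
  2 + 6 = 8
  2 + 8 = 10
  3 + 5 = 8
  3 + 6 = 9
  3 + 8 = 11
  5 + 6 = 11
  5 + 8 = 13
  6 + 8 = 14
Collected distinct sums: {-7, -2, -1, 0, 1, 2, 3, 4, 5, 7, 8, 9, 10, 11, 13, 14}
|A +̂ A| = 16
(Reference bound: |A +̂ A| ≥ 2|A| - 3 for |A| ≥ 2, with |A| = 7 giving ≥ 11.)

|A +̂ A| = 16


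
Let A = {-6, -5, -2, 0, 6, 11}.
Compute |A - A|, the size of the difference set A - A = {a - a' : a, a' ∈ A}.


A - A = {a - a' : a, a' ∈ A}; |A| = 6.
Bounds: 2|A|-1 ≤ |A - A| ≤ |A|² - |A| + 1, i.e. 11 ≤ |A - A| ≤ 31.
Note: 0 ∈ A - A always (from a - a). The set is symmetric: if d ∈ A - A then -d ∈ A - A.
Enumerate nonzero differences d = a - a' with a > a' (then include -d):
Positive differences: {1, 2, 3, 4, 5, 6, 8, 11, 12, 13, 16, 17}
Full difference set: {0} ∪ (positive diffs) ∪ (negative diffs).
|A - A| = 1 + 2·12 = 25 (matches direct enumeration: 25).

|A - A| = 25


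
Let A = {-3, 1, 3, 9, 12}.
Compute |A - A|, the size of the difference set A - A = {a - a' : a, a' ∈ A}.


A - A = {a - a' : a, a' ∈ A}; |A| = 5.
Bounds: 2|A|-1 ≤ |A - A| ≤ |A|² - |A| + 1, i.e. 9 ≤ |A - A| ≤ 21.
Note: 0 ∈ A - A always (from a - a). The set is symmetric: if d ∈ A - A then -d ∈ A - A.
Enumerate nonzero differences d = a - a' with a > a' (then include -d):
Positive differences: {2, 3, 4, 6, 8, 9, 11, 12, 15}
Full difference set: {0} ∪ (positive diffs) ∪ (negative diffs).
|A - A| = 1 + 2·9 = 19 (matches direct enumeration: 19).

|A - A| = 19


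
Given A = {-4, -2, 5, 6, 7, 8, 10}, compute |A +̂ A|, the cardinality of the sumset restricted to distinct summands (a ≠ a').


Restricted sumset: A +̂ A = {a + a' : a ∈ A, a' ∈ A, a ≠ a'}.
Equivalently, take A + A and drop any sum 2a that is achievable ONLY as a + a for a ∈ A (i.e. sums representable only with equal summands).
Enumerate pairs (a, a') with a < a' (symmetric, so each unordered pair gives one sum; this covers all a ≠ a'):
  -4 + -2 = -6
  -4 + 5 = 1
  -4 + 6 = 2
  -4 + 7 = 3
  -4 + 8 = 4
  -4 + 10 = 6
  -2 + 5 = 3
  -2 + 6 = 4
  -2 + 7 = 5
  -2 + 8 = 6
  -2 + 10 = 8
  5 + 6 = 11
  5 + 7 = 12
  5 + 8 = 13
  5 + 10 = 15
  6 + 7 = 13
  6 + 8 = 14
  6 + 10 = 16
  7 + 8 = 15
  7 + 10 = 17
  8 + 10 = 18
Collected distinct sums: {-6, 1, 2, 3, 4, 5, 6, 8, 11, 12, 13, 14, 15, 16, 17, 18}
|A +̂ A| = 16
(Reference bound: |A +̂ A| ≥ 2|A| - 3 for |A| ≥ 2, with |A| = 7 giving ≥ 11.)

|A +̂ A| = 16


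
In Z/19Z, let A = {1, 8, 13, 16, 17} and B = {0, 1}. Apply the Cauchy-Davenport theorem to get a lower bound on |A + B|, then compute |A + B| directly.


Cauchy-Davenport: |A + B| ≥ min(p, |A| + |B| - 1) for A, B nonempty in Z/pZ.
|A| = 5, |B| = 2, p = 19.
CD lower bound = min(19, 5 + 2 - 1) = min(19, 6) = 6.
Compute A + B mod 19 directly:
a = 1: 1+0=1, 1+1=2
a = 8: 8+0=8, 8+1=9
a = 13: 13+0=13, 13+1=14
a = 16: 16+0=16, 16+1=17
a = 17: 17+0=17, 17+1=18
A + B = {1, 2, 8, 9, 13, 14, 16, 17, 18}, so |A + B| = 9.
Verify: 9 ≥ 6? Yes ✓.

CD lower bound = 6, actual |A + B| = 9.


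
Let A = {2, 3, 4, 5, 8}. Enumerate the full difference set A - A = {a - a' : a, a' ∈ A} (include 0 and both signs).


A - A = {a - a' : a, a' ∈ A}.
Compute a - a' for each ordered pair (a, a'):
a = 2: 2-2=0, 2-3=-1, 2-4=-2, 2-5=-3, 2-8=-6
a = 3: 3-2=1, 3-3=0, 3-4=-1, 3-5=-2, 3-8=-5
a = 4: 4-2=2, 4-3=1, 4-4=0, 4-5=-1, 4-8=-4
a = 5: 5-2=3, 5-3=2, 5-4=1, 5-5=0, 5-8=-3
a = 8: 8-2=6, 8-3=5, 8-4=4, 8-5=3, 8-8=0
Collecting distinct values (and noting 0 appears from a-a):
A - A = {-6, -5, -4, -3, -2, -1, 0, 1, 2, 3, 4, 5, 6}
|A - A| = 13

A - A = {-6, -5, -4, -3, -2, -1, 0, 1, 2, 3, 4, 5, 6}


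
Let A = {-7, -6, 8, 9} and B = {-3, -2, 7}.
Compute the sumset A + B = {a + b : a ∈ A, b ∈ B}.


A + B = {a + b : a ∈ A, b ∈ B}.
Enumerate all |A|·|B| = 4·3 = 12 pairs (a, b) and collect distinct sums.
a = -7: -7+-3=-10, -7+-2=-9, -7+7=0
a = -6: -6+-3=-9, -6+-2=-8, -6+7=1
a = 8: 8+-3=5, 8+-2=6, 8+7=15
a = 9: 9+-3=6, 9+-2=7, 9+7=16
Collecting distinct sums: A + B = {-10, -9, -8, 0, 1, 5, 6, 7, 15, 16}
|A + B| = 10

A + B = {-10, -9, -8, 0, 1, 5, 6, 7, 15, 16}


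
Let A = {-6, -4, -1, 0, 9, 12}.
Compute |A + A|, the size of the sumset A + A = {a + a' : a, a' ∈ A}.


A + A = {a + a' : a, a' ∈ A}; |A| = 6.
General bounds: 2|A| - 1 ≤ |A + A| ≤ |A|(|A|+1)/2, i.e. 11 ≤ |A + A| ≤ 21.
Lower bound 2|A|-1 is attained iff A is an arithmetic progression.
Enumerate sums a + a' for a ≤ a' (symmetric, so this suffices):
a = -6: -6+-6=-12, -6+-4=-10, -6+-1=-7, -6+0=-6, -6+9=3, -6+12=6
a = -4: -4+-4=-8, -4+-1=-5, -4+0=-4, -4+9=5, -4+12=8
a = -1: -1+-1=-2, -1+0=-1, -1+9=8, -1+12=11
a = 0: 0+0=0, 0+9=9, 0+12=12
a = 9: 9+9=18, 9+12=21
a = 12: 12+12=24
Distinct sums: {-12, -10, -8, -7, -6, -5, -4, -2, -1, 0, 3, 5, 6, 8, 9, 11, 12, 18, 21, 24}
|A + A| = 20

|A + A| = 20


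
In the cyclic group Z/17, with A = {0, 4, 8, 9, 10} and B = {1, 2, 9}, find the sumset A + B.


Work in Z/17Z: reduce every sum a + b modulo 17.
Enumerate all 15 pairs:
a = 0: 0+1=1, 0+2=2, 0+9=9
a = 4: 4+1=5, 4+2=6, 4+9=13
a = 8: 8+1=9, 8+2=10, 8+9=0
a = 9: 9+1=10, 9+2=11, 9+9=1
a = 10: 10+1=11, 10+2=12, 10+9=2
Distinct residues collected: {0, 1, 2, 5, 6, 9, 10, 11, 12, 13}
|A + B| = 10 (out of 17 total residues).

A + B = {0, 1, 2, 5, 6, 9, 10, 11, 12, 13}


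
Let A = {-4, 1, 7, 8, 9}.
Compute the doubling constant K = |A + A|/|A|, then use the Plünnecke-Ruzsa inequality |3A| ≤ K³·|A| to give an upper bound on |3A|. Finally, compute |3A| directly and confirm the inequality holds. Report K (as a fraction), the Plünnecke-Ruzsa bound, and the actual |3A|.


|A| = 5.
Step 1: Compute A + A by enumerating all 25 pairs.
A + A = {-8, -3, 2, 3, 4, 5, 8, 9, 10, 14, 15, 16, 17, 18}, so |A + A| = 14.
Step 2: Doubling constant K = |A + A|/|A| = 14/5 = 14/5 ≈ 2.8000.
Step 3: Plünnecke-Ruzsa gives |3A| ≤ K³·|A| = (2.8000)³ · 5 ≈ 109.7600.
Step 4: Compute 3A = A + A + A directly by enumerating all triples (a,b,c) ∈ A³; |3A| = 28.
Step 5: Check 28 ≤ 109.7600? Yes ✓.

K = 14/5, Plünnecke-Ruzsa bound K³|A| ≈ 109.7600, |3A| = 28, inequality holds.


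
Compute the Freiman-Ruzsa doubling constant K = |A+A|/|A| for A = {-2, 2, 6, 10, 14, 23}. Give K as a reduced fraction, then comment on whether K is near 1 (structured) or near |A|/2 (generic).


|A| = 6.
Compute A + A by enumerating all 36 pairs.
A + A = {-4, 0, 4, 8, 12, 16, 20, 21, 24, 25, 28, 29, 33, 37, 46}, so |A + A| = 15.
K = |A + A| / |A| = 15/6 = 5/2 ≈ 2.5000.
Reference: AP of size 6 gives K = 11/6 ≈ 1.8333; a fully generic set of size 6 gives K ≈ 3.5000.

|A| = 6, |A + A| = 15, K = 15/6 = 5/2.


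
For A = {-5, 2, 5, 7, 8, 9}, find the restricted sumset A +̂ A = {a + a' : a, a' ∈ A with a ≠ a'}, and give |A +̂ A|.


Restricted sumset: A +̂ A = {a + a' : a ∈ A, a' ∈ A, a ≠ a'}.
Equivalently, take A + A and drop any sum 2a that is achievable ONLY as a + a for a ∈ A (i.e. sums representable only with equal summands).
Enumerate pairs (a, a') with a < a' (symmetric, so each unordered pair gives one sum; this covers all a ≠ a'):
  -5 + 2 = -3
  -5 + 5 = 0
  -5 + 7 = 2
  -5 + 8 = 3
  -5 + 9 = 4
  2 + 5 = 7
  2 + 7 = 9
  2 + 8 = 10
  2 + 9 = 11
  5 + 7 = 12
  5 + 8 = 13
  5 + 9 = 14
  7 + 8 = 15
  7 + 9 = 16
  8 + 9 = 17
Collected distinct sums: {-3, 0, 2, 3, 4, 7, 9, 10, 11, 12, 13, 14, 15, 16, 17}
|A +̂ A| = 15
(Reference bound: |A +̂ A| ≥ 2|A| - 3 for |A| ≥ 2, with |A| = 6 giving ≥ 9.)

|A +̂ A| = 15


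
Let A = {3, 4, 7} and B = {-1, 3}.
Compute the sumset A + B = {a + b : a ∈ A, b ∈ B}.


A + B = {a + b : a ∈ A, b ∈ B}.
Enumerate all |A|·|B| = 3·2 = 6 pairs (a, b) and collect distinct sums.
a = 3: 3+-1=2, 3+3=6
a = 4: 4+-1=3, 4+3=7
a = 7: 7+-1=6, 7+3=10
Collecting distinct sums: A + B = {2, 3, 6, 7, 10}
|A + B| = 5

A + B = {2, 3, 6, 7, 10}


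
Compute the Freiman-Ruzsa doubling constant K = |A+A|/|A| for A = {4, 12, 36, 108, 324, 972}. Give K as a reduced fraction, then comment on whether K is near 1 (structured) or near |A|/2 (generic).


|A| = 6.
Compute A + A by enumerating all 36 pairs.
A + A = {8, 16, 24, 40, 48, 72, 112, 120, 144, 216, 328, 336, 360, 432, 648, 976, 984, 1008, 1080, 1296, 1944}, so |A + A| = 21.
K = |A + A| / |A| = 21/6 = 7/2 ≈ 3.5000.
Reference: AP of size 6 gives K = 11/6 ≈ 1.8333; a fully generic set of size 6 gives K ≈ 3.5000.

|A| = 6, |A + A| = 21, K = 21/6 = 7/2.


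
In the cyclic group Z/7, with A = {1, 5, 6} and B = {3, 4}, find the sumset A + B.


Work in Z/7Z: reduce every sum a + b modulo 7.
Enumerate all 6 pairs:
a = 1: 1+3=4, 1+4=5
a = 5: 5+3=1, 5+4=2
a = 6: 6+3=2, 6+4=3
Distinct residues collected: {1, 2, 3, 4, 5}
|A + B| = 5 (out of 7 total residues).

A + B = {1, 2, 3, 4, 5}
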